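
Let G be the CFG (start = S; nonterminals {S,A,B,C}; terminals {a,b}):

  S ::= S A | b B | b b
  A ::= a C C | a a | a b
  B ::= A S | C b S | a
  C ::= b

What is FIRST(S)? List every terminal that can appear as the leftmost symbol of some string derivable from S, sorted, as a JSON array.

Compute FIRST by fixpoint:
[1]
  A via A→a C C: +{a}
  B via B→A S: +{a}
  C via C→b: +{b}
  S via S→b B: +{b}
  FIRST(S)={b}  FIRST(A)={a}  FIRST(B)={a}  FIRST(C)={b}
[2]
  B via B→C b S: +{b}
  FIRST(S)={b}  FIRST(A)={a}  FIRST(B)={a,b}  FIRST(C)={b}
[3] done
  FIRST(S)={b}  FIRST(A)={a}  FIRST(B)={a,b}  FIRST(C)={b}

FIRST(S) = ["b"]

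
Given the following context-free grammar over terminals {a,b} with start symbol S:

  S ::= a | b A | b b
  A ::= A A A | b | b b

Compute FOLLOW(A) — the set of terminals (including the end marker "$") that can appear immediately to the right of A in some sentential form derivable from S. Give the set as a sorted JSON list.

Compute FIRST by fixpoint:
round 1:
  A via A→b: +{b}
  S via S→a: +{a}
  S via S→b A: +{b}
  S: {a,b}  A: {b}
round 2: (no change)
  S: {a,b}  A: {b}

FOLLOW sets:
seed FOLLOW(S) with $
iter 1:
  A→A A A: FOLLOW(A) ⊇ FIRST(A) = {b}; new: +{b}
  S→b A: FOLLOW(A) ⊇ FOLLOW(S) ⊇ {$}; new: +{$}
  FOLLOW(S)={$}  FOLLOW(A)={$,b}
iter 2: — fixpoint
  FOLLOW(S)={$}  FOLLOW(A)={$,b}

FOLLOW(A) = ["$", "b"]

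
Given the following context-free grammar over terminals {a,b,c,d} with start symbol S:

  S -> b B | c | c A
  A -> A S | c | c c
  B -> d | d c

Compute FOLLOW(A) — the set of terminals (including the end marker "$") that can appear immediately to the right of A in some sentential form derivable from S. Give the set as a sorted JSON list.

Compute FIRST by fixpoint:
iter 1:
  A via A→c: +{c}
  B via B→d: +{d}
  S via S→b B: +{b}
  S via S→c: +{c}
  S: {b,c}  A: {c}  B: {d}
iter 2: — fixpoint
  S: {b,c}  A: {c}  B: {d}

FOLLOW iteration:
initialize: $ ∈ FOLLOW(S)
[1]
  A→A S: FOLLOW(A) ⊇ FIRST(S) = {b,c}; new: +{b,c}
  A→A S: FOLLOW(S) ⊇ FOLLOW(A) ⊇ {b,c}; new: +{b,c}
  S→b B: FOLLOW(B) ⊇ FOLLOW(S) ⊇ {$,b,c}; new: +{$,b,c}
  S→c A: FOLLOW(A) ⊇ FOLLOW(S) ⊇ {$,b,c}; new: +{$}
  FOLLOW[S]={$,b,c}  FOLLOW[A]={$,b,c}  FOLLOW[B]={$,b,c}
[2] — fixpoint
  FOLLOW[S]={$,b,c}  FOLLOW[A]={$,b,c}  FOLLOW[B]={$,b,c}

FOLLOW(A) = ["$", "b", "c"]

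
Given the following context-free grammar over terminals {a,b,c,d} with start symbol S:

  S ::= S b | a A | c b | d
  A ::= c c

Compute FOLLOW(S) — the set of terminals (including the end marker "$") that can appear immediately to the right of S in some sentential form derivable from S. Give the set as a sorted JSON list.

FIRST sets, iterate to fixpoint:
round 1:
  A via A→c c: +{c}
  S via S→a A: +{a}
  S via S→c b: +{c}
  S via S→d: +{d}
  FIRST(S)={a,c,d}  FIRST(A)={c}
round 2: (no change)
  FIRST(S)={a,c,d}  FIRST(A)={c}

FOLLOW sets:
FOLLOW(S) := {$}
round 1:
  S→S b: FOLLOW(S) ⊇ FIRST(b) = {b}; new: +{b}
  S→a A: FOLLOW(A) ⊇ FOLLOW(S) ⊇ {$,b}; new: +{$,b}
  FOLLOW(S)={$,b}  FOLLOW(A)={$,b}
round 2: (no change)
  FOLLOW(S)={$,b}  FOLLOW(A)={$,b}

FOLLOW(S) = ["$", "b"]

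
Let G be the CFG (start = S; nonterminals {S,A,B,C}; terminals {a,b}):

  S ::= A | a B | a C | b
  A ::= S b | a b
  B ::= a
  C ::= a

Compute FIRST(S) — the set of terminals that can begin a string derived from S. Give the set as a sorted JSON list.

Compute FIRST by fixpoint:
iter 1:
  A via A→a b: +{a}
  B via B→a: +{a}
  C via C→a: +{a}
  S via S→A: +{a}
  S via S→b: +{b}
  FIRST(S)={a,b}  FIRST(A)={a}  FIRST(B)={a}  FIRST(C)={a}
iter 2:
  A via A→S b: +{b}
  FIRST(S)={a,b}  FIRST(A)={a,b}  FIRST(B)={a}  FIRST(C)={a}
iter 3: (stable)
  FIRST(S)={a,b}  FIRST(A)={a,b}  FIRST(B)={a}  FIRST(C)={a}

FIRST(S) = ["a", "b"]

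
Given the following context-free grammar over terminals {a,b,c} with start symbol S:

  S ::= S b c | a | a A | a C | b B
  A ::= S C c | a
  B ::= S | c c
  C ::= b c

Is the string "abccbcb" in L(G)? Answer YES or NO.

Convert to CNF:
  S -> S X5 | T1 B | T2 A | T2 C | a
  A -> S X3 | a
  B -> S X4 | T0 T0 | T1 B | T2 A | T2 C | a
  C -> T1 T0
  T0 -> c
  T1 -> b
  T2 -> a
  X3 -> C T0
  X4 -> T1 T0
  X5 -> T1 T0

Fill CYK table bottom-up:
  cell(0,0) a: {A,B,S,T2}  orig:{A,B,S}
  cell(1,1) b: {T1}  orig:{}
  cell(2,2) c: {T0}  orig:{}
  cell(3,3) c: {T0}  orig:{}
  cell(4,4) b: {T1}  orig:{}
  cell(5,5) c: {T0}  orig:{}
  cell(6,6) b: {T1}  orig:{}
  cell(0,1) ab: ∅
  cell(1,2) bc: {C,X4,X5}  orig:{C}
  cell(2,3) cc: {B}
  cell(3,4) cb: ∅
  cell(4,5) bc: {C,X4,X5}  orig:{C}
  cell(5,6) cb: ∅
  cell(0,2) abc: {B,S}
  cell(1,3) bcc: {B,S,X3}  orig:{B,S}
  cell(2,4) ccb: ∅
  cell(3,5) cbc: ∅
  cell(4,6) bcb: ∅
  cell(0,3) abcc: {A}
  cell(1,4) bccb: ∅
  cell(2,5) ccbc: ∅
  cell(3,6) cbcb: ∅
  cell(0,4) abccb: ∅
  cell(1,5) bccbc: {B,S}
  cell(2,6) ccbcb: ∅
  cell(0,5) abccbc: ∅
  cell(1,6) bccbcb: ∅
  cell(0,6) abccbcb: ∅

S ∉ T[0,6] ⇒ NO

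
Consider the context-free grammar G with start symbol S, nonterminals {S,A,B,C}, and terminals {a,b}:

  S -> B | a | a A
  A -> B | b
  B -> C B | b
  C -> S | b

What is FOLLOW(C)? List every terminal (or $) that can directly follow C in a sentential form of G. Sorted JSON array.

FIRST sets, iterate to fixpoint:
round 1:
  A via A→b: +{b}
  B via B→b: +{b}
  C via C→b: +{b}
  S via S→B: +{b}
  S via S→a: +{a}
  S: {a,b}  A: {b}  B: {b}  C: {b}
round 2:
  C via C→S: +{a}
  S: {a,b}  A: {b}  B: {b}  C: {a,b}
round 3:
  B via B→C B: +{a}
  S: {a,b}  A: {b}  B: {a,b}  C: {a,b}
round 4:
  A via A→B: +{a}
  S: {a,b}  A: {a,b}  B: {a,b}  C: {a,b}
round 5: (no change)
  S: {a,b}  A: {a,b}  B: {a,b}  C: {a,b}

FOLLOW iteration:
initialize: $ ∈ FOLLOW(S)
[1]
  B→C B: FOLLOW(C) ⊇ FIRST(B) = {a,b}; new: +{a,b}
  C→S: FOLLOW(S) ⊇ FOLLOW(C) ⊇ {a,b}; new: +{a,b}
  S→B: FOLLOW(B) ⊇ FOLLOW(S) ⊇ {$,a,b}; new: +{$,a,b}
  S→a A: FOLLOW(A) ⊇ FOLLOW(S) ⊇ {$,a,b}; new: +{$,a,b}
  S: {$,a,b}  A: {$,a,b}  B: {$,a,b}  C: {a,b}
[2] (stable)
  S: {$,a,b}  A: {$,a,b}  B: {$,a,b}  C: {a,b}

FOLLOW(C) = ["a", "b"]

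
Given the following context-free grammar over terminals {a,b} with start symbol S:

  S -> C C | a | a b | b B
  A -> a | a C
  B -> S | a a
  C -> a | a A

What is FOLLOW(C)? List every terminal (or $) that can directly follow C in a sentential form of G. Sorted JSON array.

Compute FIRST by fixpoint:
[1]
  A via A→a: +{a}
  B via B→a a: +{a}
  C via C→a: +{a}
  S via S→C C: +{a}
  S via S→b B: +{b}
  FIRST[S]={a,b}  FIRST[A]={a}  FIRST[B]={a}  FIRST[C]={a}
[2]
  B via B→S: +{b}
  FIRST[S]={a,b}  FIRST[A]={a}  FIRST[B]={a,b}  FIRST[C]={a}
[3] (no change)
  FIRST[S]={a,b}  FIRST[A]={a}  FIRST[B]={a,b}  FIRST[C]={a}

FOLLOW iteration:
FOLLOW(S) := {$}
[1]
  S→C C: FOLLOW(C) ⊇ FIRST(C) = {a}; new: +{a}
  S→C C: FOLLOW(C) ⊇ FOLLOW(S) ⊇ {$}; new: +{$}
  S→b B: FOLLOW(B) ⊇ FOLLOW(S) ⊇ {$}; new: +{$}
  FOLLOW(S)={$}  FOLLOW(A)={}  FOLLOW(B)={$}  FOLLOW(C)={$,a}
[2]
  C→a A: FOLLOW(A) ⊇ FOLLOW(C) ⊇ {$,a}; new: +{$,a}
  FOLLOW(S)={$}  FOLLOW(A)={$,a}  FOLLOW(B)={$}  FOLLOW(C)={$,a}
[3] (no change)
  FOLLOW(S)={$}  FOLLOW(A)={$,a}  FOLLOW(B)={$}  FOLLOW(C)={$,a}

FOLLOW(C) = ["$", "a"]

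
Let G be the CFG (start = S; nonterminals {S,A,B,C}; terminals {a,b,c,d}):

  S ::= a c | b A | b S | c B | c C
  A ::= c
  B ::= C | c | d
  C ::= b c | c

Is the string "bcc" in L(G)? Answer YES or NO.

CNF form of G:
  S -> T0 A | T0 S | T1 B | T1 C | T2 T1
  A -> c
  B -> T0 T1 | c | d
  C -> T0 T1 | c
  T0 -> b
  T1 -> c
  T2 -> a

CYK fill:
  cell(0,0) b: {T0}  orig:{}
  cell(1,1) c: {A,B,C,T1}  orig:{A,B,C}
  cell(2,2) c: {A,B,C,T1}  orig:{A,B,C}
  cell(0,1) bc: {B,C,S}
  cell(1,2) cc: {S}
  cell(0,2) bcc: {S}

S ∈ T[0,2] ⇒ YES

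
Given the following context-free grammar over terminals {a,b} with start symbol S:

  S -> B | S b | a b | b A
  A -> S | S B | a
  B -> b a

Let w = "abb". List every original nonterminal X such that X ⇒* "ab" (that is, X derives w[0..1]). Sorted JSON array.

Convert to CNF:
  S -> S T0 | T0 A | T0 T1 | T1 T0
  A -> S B | S T0 | T0 A | T0 T1 | T1 T0 | a
  B -> T0 T1
  T0 -> b
  T1 -> a

CYK fill (cells [i..j] with 0 ≤ i ≤ j ≤ 1 only):
  cell(0,0) a: {A,T1}  orig:{A}
  cell(1,1) b: {T0}  orig:{}
  cell(0,1) ab: {A,S}

Original NTs in T[0,1] deriving "ab": ["A", "S"]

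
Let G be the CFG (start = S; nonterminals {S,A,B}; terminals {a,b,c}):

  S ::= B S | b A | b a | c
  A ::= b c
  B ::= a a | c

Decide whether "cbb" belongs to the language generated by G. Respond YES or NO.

Convert to CNF:
  S -> B S | T0 A | T0 T2 | c
  A -> T0 T1
  B -> T2 T2 | c
  T0 -> b
  T1 -> c
  T2 -> a

CYK table (by increasing span):
  [0..0]={B,S,T1}  "c"  orig:{B,S}
  [1..1]={T0}  "b"  orig:{}
  [2..2]={T0}  "b"  orig:{}
  [0..1]=∅  "cb"
  [1..2]=∅  "bb"
  [0..2]=∅  "cbb"

S ∉ T[0,2] ⇒ NO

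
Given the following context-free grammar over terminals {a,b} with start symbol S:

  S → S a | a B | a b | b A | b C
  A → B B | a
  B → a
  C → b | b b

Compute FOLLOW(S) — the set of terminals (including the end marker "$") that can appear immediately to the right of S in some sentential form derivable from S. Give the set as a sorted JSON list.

Compute FIRST by fixpoint:
iter 1:
  A via A→a: +{a}
  B via B→a: +{a}
  C via C→b: +{b}
  S via S→a B: +{a}
  S via S→b A: +{b}
  FIRST(S)={a,b}  FIRST(A)={a}  FIRST(B)={a}  FIRST(C)={b}
iter 2: — fixpoint
  FIRST(S)={a,b}  FIRST(A)={a}  FIRST(B)={a}  FIRST(C)={b}

FOLLOW iteration:
seed FOLLOW(S) with $
iter 1:
  A→B B: FOLLOW(B) ⊇ FIRST(B) = {a}; new: +{a}
  S→S a: FOLLOW(S) ⊇ FIRST(a) = {a}; new: +{a}
  S→a B: FOLLOW(B) ⊇ FOLLOW(S) ⊇ {$,a}; new: +{$}
  S→b A: FOLLOW(A) ⊇ FOLLOW(S) ⊇ {$,a}; new: +{$,a}
  S→b C: FOLLOW(C) ⊇ FOLLOW(S) ⊇ {$,a}; new: +{$,a}
  FOLLOW[S]={$,a}  FOLLOW[A]={$,a}  FOLLOW[B]={$,a}  FOLLOW[C]={$,a}
iter 2: (stable)
  FOLLOW[S]={$,a}  FOLLOW[A]={$,a}  FOLLOW[B]={$,a}  FOLLOW[C]={$,a}

FOLLOW(S) = ["$", "a"]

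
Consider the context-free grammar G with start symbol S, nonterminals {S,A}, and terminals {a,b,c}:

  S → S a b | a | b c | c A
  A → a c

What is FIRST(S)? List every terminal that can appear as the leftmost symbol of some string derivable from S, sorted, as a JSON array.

FIRST sets, iterate to fixpoint:
[1]
  A via A→a c: +{a}
  S via S→a: +{a}
  S via S→b c: +{b}
  S via S→c A: +{c}
  S: {a,b,c}  A: {a}
[2] (stable)
  S: {a,b,c}  A: {a}

FIRST(S) = ["a", "b", "c"]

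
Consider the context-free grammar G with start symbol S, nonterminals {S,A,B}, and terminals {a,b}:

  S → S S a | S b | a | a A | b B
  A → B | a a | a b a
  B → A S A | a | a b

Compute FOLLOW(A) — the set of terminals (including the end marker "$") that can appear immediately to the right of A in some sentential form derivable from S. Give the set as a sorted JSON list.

FIRST sets, iterate to fixpoint:
pass 1:
  A via A→a a: +{a}
  B via B→A S A: +{a}
  S via S→a: +{a}
  S via S→b B: +{b}
  FIRST[S]={a,b}  FIRST[A]={a}  FIRST[B]={a}
pass 2: (stable)
  FIRST[S]={a,b}  FIRST[A]={a}  FIRST[B]={a}

FOLLOW sets:
FOLLOW(S) := {$}
pass 1:
  B→A S A: FOLLOW(A) ⊇ FIRST(S) = {a,b}; new: +{a,b}
  B→A S A: FOLLOW(S) ⊇ FIRST(A) = {a}; new: +{a}
  S→S S a: FOLLOW(S) ⊇ FIRST(S) = {a,b}; new: +{b}
  S→a A: FOLLOW(A) ⊇ FOLLOW(S) ⊇ {$,a,b}; new: +{$}
  S→b B: FOLLOW(B) ⊇ FOLLOW(S) ⊇ {$,a,b}; new: +{$,a,b}
  FOLLOW(S)={$,a,b}  FOLLOW(A)={$,a,b}  FOLLOW(B)={$,a,b}
pass 2: done
  FOLLOW(S)={$,a,b}  FOLLOW(A)={$,a,b}  FOLLOW(B)={$,a,b}

FOLLOW(A) = ["$", "a", "b"]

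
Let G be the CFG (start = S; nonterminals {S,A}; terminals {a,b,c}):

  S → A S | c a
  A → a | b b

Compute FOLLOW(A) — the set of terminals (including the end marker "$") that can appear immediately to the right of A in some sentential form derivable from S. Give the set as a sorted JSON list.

FIRST sets, iterate to fixpoint:
pass 1:
  A via A→a: +{a}
  A via A→b b: +{b}
  S via S→A S: +{a,b}
  S via S→c a: +{c}
  FIRST[S]={a,b,c}  FIRST[A]={a,b}
pass 2: done
  FIRST[S]={a,b,c}  FIRST[A]={a,b}

FOLLOW sets:
initialize: $ ∈ FOLLOW(S)
iter 1:
  S→A S: FOLLOW(A) ⊇ FIRST(S) = {a,b,c}; new: +{a,b,c}
  FOLLOW(S)={$}  FOLLOW(A)={a,b,c}
iter 2: (no change)
  FOLLOW(S)={$}  FOLLOW(A)={a,b,c}

FOLLOW(A) = ["a", "b", "c"]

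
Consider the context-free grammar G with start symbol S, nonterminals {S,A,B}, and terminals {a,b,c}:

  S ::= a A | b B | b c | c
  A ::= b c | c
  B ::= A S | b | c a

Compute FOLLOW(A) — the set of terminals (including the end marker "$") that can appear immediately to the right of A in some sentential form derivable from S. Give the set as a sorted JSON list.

FIRST sets, iterate to fixpoint:
round 1:
  A via A→b c: +{b}
  A via A→c: +{c}
  B via B→A S: +{b,c}
  S via S→a A: +{a}
  S via S→b B: +{b}
  S via S→c: +{c}
  S: {a,b,c}  A: {b,c}  B: {b,c}
round 2: (no change)
  S: {a,b,c}  A: {b,c}  B: {b,c}

Compute FOLLOW by fixpoint:
initialize: $ ∈ FOLLOW(S)
pass 1:
  B→A S: FOLLOW(A) ⊇ FIRST(S) = {a,b,c}; new: +{a,b,c}
  S→a A: FOLLOW(A) ⊇ FOLLOW(S) ⊇ {$}; new: +{$}
  S→b B: FOLLOW(B) ⊇ FOLLOW(S) ⊇ {$}; new: +{$}
  S: {$}  A: {$,a,b,c}  B: {$}
pass 2: (no change)
  S: {$}  A: {$,a,b,c}  B: {$}

FOLLOW(A) = ["$", "a", "b", "c"]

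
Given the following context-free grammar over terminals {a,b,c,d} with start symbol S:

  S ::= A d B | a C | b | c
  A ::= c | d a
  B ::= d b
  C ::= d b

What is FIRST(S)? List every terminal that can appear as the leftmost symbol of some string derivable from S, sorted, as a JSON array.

Compute FIRST by fixpoint:
iter 1:
  A via A→c: +{c}
  A via A→d a: +{d}
  B via B→d b: +{d}
  C via C→d b: +{d}
  S via S→A d B: +{c,d}
  S via S→a C: +{a}
  S via S→b: +{b}
  S: {a,b,c,d}  A: {c,d}  B: {d}  C: {d}
iter 2: (no change)
  S: {a,b,c,d}  A: {c,d}  B: {d}  C: {d}

FIRST(S) = ["a", "b", "c", "d"]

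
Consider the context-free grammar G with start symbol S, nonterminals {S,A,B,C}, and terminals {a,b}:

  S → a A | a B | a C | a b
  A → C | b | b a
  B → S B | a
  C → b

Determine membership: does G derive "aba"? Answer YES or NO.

Convert to CNF:
  S -> T1 A | T1 B | T1 C | T1 T0
  A -> T0 T1 | b
  B -> S B | a
  C -> b
  T0 -> b
  T1 -> a

Fill CYK table bottom-up:
  T[0,0] 'a' = {B,T1}  orig:{B}
  T[1,1] 'b' = {A,C,T0}  orig:{A,C}
  T[2,2] 'a' = {B,T1}  orig:{B}
  T[0,1] 'ab' = {S}
  T[1,2] 'ba' = {A}
  T[0,2] 'aba' = {B,S}

S ∈ T[0,2] ⇒ YES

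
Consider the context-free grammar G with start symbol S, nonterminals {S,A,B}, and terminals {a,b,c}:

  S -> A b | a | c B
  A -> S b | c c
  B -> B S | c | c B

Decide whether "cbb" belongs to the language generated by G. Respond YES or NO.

CNF form of G:
  S -> A T0 | T1 B | a
  A -> S T0 | T1 T1
  B -> B S | T1 B | c
  T0 -> b
  T1 -> c

Fill CYK table bottom-up:
  cell(0,0) c: {B,T1}  orig:{B}
  cell(1,1) b: {T0}  orig:{}
  cell(2,2) b: {T0}  orig:{}
  cell(0,1) cb: ∅
  cell(1,2) bb: ∅
  cell(0,2) cbb: ∅

S ∉ T[0,2] ⇒ NO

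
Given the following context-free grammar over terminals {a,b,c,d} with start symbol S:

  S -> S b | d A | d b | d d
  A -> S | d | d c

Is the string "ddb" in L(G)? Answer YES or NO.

CNF form of G:
  S -> S T0 | T1 A | T1 T0 | T1 T1
  A -> S T0 | T1 A | T1 T0 | T1 T1 | T1 T2 | d
  T0 -> b
  T1 -> d
  T2 -> c

CYK table (by increasing span):
  [0..0]={A,T1}  "d"  orig:{A}
  [1..1]={A,T1}  "d"  orig:{A}
  [2..2]={T0}  "b"  orig:{}
  [0..1]={A,S}  "dd"
  [1..2]={A,S}  "db"
  [0..2]={A,S}  "ddb"

S ∈ T[0,2] ⇒ YES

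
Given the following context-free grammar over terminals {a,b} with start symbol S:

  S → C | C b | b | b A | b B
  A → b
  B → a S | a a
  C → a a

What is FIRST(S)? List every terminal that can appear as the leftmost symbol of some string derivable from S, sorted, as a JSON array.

Compute FIRST by fixpoint:
round 1:
  A via A→b: +{b}
  B via B→a S: +{a}
  C via C→a a: +{a}
  S via S→C: +{a}
  S via S→b: +{b}
  FIRST[S]={a,b}  FIRST[A]={b}  FIRST[B]={a}  FIRST[C]={a}
round 2: (no change)
  FIRST[S]={a,b}  FIRST[A]={b}  FIRST[B]={a}  FIRST[C]={a}

FIRST(S) = ["a", "b"]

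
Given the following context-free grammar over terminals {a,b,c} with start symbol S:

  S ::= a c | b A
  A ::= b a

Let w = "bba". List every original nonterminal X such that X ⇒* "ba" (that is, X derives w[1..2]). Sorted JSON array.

CNF form of G:
  S -> T0 A | T1 T2
  A -> T0 T1
  T0 -> b
  T1 -> a
  T2 -> c

CYK table (by increasing span) — only the sub-triangle for w[1..2]:
  cell(1,1) b: {T0}  orig:{}
  cell(2,2) a: {T1}  orig:{}
  cell(1,2) ba: {A}

Original NTs in T[1,2] deriving "ba": ["A"]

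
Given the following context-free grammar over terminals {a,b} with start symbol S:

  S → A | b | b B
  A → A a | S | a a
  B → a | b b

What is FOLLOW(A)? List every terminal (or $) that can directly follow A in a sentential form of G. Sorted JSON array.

Compute FIRST by fixpoint:
[1]
  A via A→a a: +{a}
  B via B→a: +{a}
  B via B→b b: +{b}
  S via S→A: +{a}
  S via S→b: +{b}
  S: {a,b}  A: {a}  B: {a,b}
[2]
  A via A→S: +{b}
  S: {a,b}  A: {a,b}  B: {a,b}
[3] (stable)
  S: {a,b}  A: {a,b}  B: {a,b}

FOLLOW sets:
seed FOLLOW(S) with $
round 1:
  A→A a: FOLLOW(A) ⊇ FIRST(a) = {a}; new: +{a}
  A→S: FOLLOW(S) ⊇ FOLLOW(A) ⊇ {a}; new: +{a}
  S→A: FOLLOW(A) ⊇ FOLLOW(S) ⊇ {$,a}; new: +{$}
  S→b B: FOLLOW(B) ⊇ FOLLOW(S) ⊇ {$,a}; new: +{$,a}
  FOLLOW(S)={$,a}  FOLLOW(A)={$,a}  FOLLOW(B)={$,a}
round 2: (no change)
  FOLLOW(S)={$,a}  FOLLOW(A)={$,a}  FOLLOW(B)={$,a}

FOLLOW(A) = ["$", "a"]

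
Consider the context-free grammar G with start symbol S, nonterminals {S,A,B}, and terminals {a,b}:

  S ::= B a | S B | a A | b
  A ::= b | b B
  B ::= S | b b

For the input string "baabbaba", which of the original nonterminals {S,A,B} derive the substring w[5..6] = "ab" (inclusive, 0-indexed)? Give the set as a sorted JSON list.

CNF form of G:
  S -> B T1 | S B | T1 A | b
  A -> T0 B | b
  B -> B T1 | S B | T0 T0 | T1 A | b
  T0 -> b
  T1 -> a

Fill CYK table bottom-up (cells [i..j] with 5 ≤ i ≤ j ≤ 6 only):
  [5..5]={T1}  "a"  orig:{}
  [6..6]={A,B,S,T0}  "b"  orig:{A,B,S}
  [5..6]={B,S}  "ab"

Original NTs in T[5,6] deriving "ab": ["B", "S"]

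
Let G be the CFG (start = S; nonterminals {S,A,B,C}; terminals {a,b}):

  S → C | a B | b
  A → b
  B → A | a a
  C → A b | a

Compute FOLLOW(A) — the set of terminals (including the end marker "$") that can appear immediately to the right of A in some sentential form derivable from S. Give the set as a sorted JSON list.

FIRST iteration:
round 1:
  A via A→b: +{b}
  B via B→A: +{b}
  B via B→a a: +{a}
  C via C→A b: +{b}
  C via C→a: +{a}
  S via S→C: +{a,b}
  FIRST(S)={a,b}  FIRST(A)={b}  FIRST(B)={a,b}  FIRST(C)={a,b}
round 2: (no change)
  FIRST(S)={a,b}  FIRST(A)={b}  FIRST(B)={a,b}  FIRST(C)={a,b}

Compute FOLLOW by fixpoint:
seed FOLLOW(S) with $
iter 1:
  C→A b: FOLLOW(A) ⊇ FIRST(b) = {b}; new: +{b}
  S→C: FOLLOW(C) ⊇ FOLLOW(S) ⊇ {$}; new: +{$}
  S→a B: FOLLOW(B) ⊇ FOLLOW(S) ⊇ {$}; new: +{$}
  FOLLOW[S]={$}  FOLLOW[A]={b}  FOLLOW[B]={$}  FOLLOW[C]={$}
iter 2:
  B→A: FOLLOW(A) ⊇ FOLLOW(B) ⊇ {$}; new: +{$}
  FOLLOW[S]={$}  FOLLOW[A]={$,b}  FOLLOW[B]={$}  FOLLOW[C]={$}
iter 3: done
  FOLLOW[S]={$}  FOLLOW[A]={$,b}  FOLLOW[B]={$}  FOLLOW[C]={$}

FOLLOW(A) = ["$", "b"]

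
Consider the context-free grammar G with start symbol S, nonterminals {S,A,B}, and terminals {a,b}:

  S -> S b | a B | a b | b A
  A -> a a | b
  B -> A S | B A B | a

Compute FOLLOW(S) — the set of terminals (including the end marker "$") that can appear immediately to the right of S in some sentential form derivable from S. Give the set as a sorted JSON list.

FIRST sets, iterate to fixpoint:
pass 1:
  A via A→a a: +{a}
  A via A→b: +{b}
  B via B→A S: +{a,b}
  S via S→a B: +{a}
  S via S→b A: +{b}
  S: {a,b}  A: {a,b}  B: {a,b}
pass 2: (stable)
  S: {a,b}  A: {a,b}  B: {a,b}

Compute FOLLOW by fixpoint:
FOLLOW(S) := {$}
pass 1:
  B→A S: FOLLOW(A) ⊇ FIRST(S) = {a,b}; new: +{a,b}
  B→B A B: FOLLOW(B) ⊇ FIRST(A) = {a,b}; new: +{a,b}
  S→S b: FOLLOW(S) ⊇ FIRST(b) = {b}; new: +{b}
  S→a B: FOLLOW(B) ⊇ FOLLOW(S) ⊇ {$,b}; new: +{$}
  S→b A: FOLLOW(A) ⊇ FOLLOW(S) ⊇ {$,b}; new: +{$}
  FOLLOW(S)={$,b}  FOLLOW(A)={$,a,b}  FOLLOW(B)={$,a,b}
pass 2:
  B→A S: FOLLOW(S) ⊇ FOLLOW(B) ⊇ {$,a,b}; new: +{a}
  FOLLOW(S)={$,a,b}  FOLLOW(A)={$,a,b}  FOLLOW(B)={$,a,b}
pass 3: done
  FOLLOW(S)={$,a,b}  FOLLOW(A)={$,a,b}  FOLLOW(B)={$,a,b}

FOLLOW(S) = ["$", "a", "b"]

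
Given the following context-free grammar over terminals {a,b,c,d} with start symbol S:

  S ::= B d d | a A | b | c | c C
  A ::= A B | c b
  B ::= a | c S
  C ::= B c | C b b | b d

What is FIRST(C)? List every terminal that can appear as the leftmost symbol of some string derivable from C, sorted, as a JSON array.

FIRST sets, iterate to fixpoint:
pass 1:
  A via A→c b: +{c}
  B via B→a: +{a}
  B via B→c S: +{c}
  C via C→B c: +{a,c}
  C via C→b d: +{b}
  S via S→B d d: +{a,c}
  S via S→b: +{b}
  FIRST(S)={a,b,c}  FIRST(A)={c}  FIRST(B)={a,c}  FIRST(C)={a,b,c}
pass 2: — fixpoint
  FIRST(S)={a,b,c}  FIRST(A)={c}  FIRST(B)={a,c}  FIRST(C)={a,b,c}

FIRST(C) = ["a", "b", "c"]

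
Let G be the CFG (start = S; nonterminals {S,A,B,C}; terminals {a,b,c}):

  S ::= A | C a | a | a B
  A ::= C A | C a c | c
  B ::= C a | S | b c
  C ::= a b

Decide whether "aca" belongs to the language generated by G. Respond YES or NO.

Convert to CNF:
  S -> C A | C T0 | C X5 | T0 B | a | c
  A -> C A | C X3 | c
  B -> C A | C T0 | C X4 | T0 B | T2 T1 | a | c
  C -> T0 T2
  T0 -> a
  T1 -> c
  T2 -> b
  X3 -> T0 T1
  X4 -> T0 T1
  X5 -> T0 T1

Fill CYK table bottom-up:
  cell(0,0) a: {B,S,T0}  orig:{B,S}
  cell(1,1) c: {A,B,S,T1}  orig:{A,B,S}
  cell(2,2) a: {B,S,T0}  orig:{B,S}
  cell(0,1) ac: {B,S,X3,X4,X5}  orig:{B,S}
  cell(1,2) ca: ∅
  cell(0,2) aca: ∅

S ∉ T[0,2] ⇒ NO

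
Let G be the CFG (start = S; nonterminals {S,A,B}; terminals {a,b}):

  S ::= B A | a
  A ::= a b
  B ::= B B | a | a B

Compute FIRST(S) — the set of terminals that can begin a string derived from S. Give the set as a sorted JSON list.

Compute FIRST by fixpoint:
iter 1:
  A via A→a b: +{a}
  B via B→a: +{a}
  S via S→B A: +{a}
  S: {a}  A: {a}  B: {a}
iter 2: — fixpoint
  S: {a}  A: {a}  B: {a}

FIRST(S) = ["a"]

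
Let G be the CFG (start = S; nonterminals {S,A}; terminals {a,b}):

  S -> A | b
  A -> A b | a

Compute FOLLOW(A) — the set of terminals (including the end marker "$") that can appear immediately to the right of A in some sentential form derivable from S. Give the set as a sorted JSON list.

FIRST sets, iterate to fixpoint:
pass 1:
  A via A→a: +{a}
  S via S→A: +{a}
  S via S→b: +{b}
  S: {a,b}  A: {a}
pass 2: (stable)
  S: {a,b}  A: {a}

FOLLOW sets:
FOLLOW(S) := {$}
round 1:
  A→A b: FOLLOW(A) ⊇ FIRST(b) = {b}; new: +{b}
  S→A: FOLLOW(A) ⊇ FOLLOW(S) ⊇ {$}; new: +{$}
  FOLLOW(S)={$}  FOLLOW(A)={$,b}
round 2: (stable)
  FOLLOW(S)={$}  FOLLOW(A)={$,b}

FOLLOW(A) = ["$", "b"]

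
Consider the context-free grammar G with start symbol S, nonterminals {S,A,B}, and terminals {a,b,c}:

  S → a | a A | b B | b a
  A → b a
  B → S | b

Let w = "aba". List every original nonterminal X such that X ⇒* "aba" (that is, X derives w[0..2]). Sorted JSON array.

CNF form of G:
  S -> T0 B | T0 T1 | T1 A | a
  A -> T0 T1
  B -> T0 B | T0 T1 | T1 A | a | b
  T0 -> b
  T1 -> a

CYK fill — only the sub-triangle for w[0..2]:
  T[0,0] 'a' = {B,S,T1}  orig:{B,S}
  T[1,1] 'b' = {B,T0}  orig:{B}
  T[2,2] 'a' = {B,S,T1}  orig:{B,S}
  T[0,1] 'ab' = ∅
  T[1,2] 'ba' = {A,B,S}
  T[0,2] 'aba' = {B,S}

Original NTs in T[0,2] deriving "aba": ["B", "S"]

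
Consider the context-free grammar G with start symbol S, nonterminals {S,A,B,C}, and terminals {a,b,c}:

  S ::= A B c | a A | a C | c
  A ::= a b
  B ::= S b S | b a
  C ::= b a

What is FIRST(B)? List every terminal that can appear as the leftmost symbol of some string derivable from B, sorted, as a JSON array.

FIRST iteration:
pass 1:
  A via A→a b: +{a}
  B via B→b a: +{b}
  C via C→b a: +{b}
  S via S→A B c: +{a}
  S via S→c: +{c}
  S: {a,c}  A: {a}  B: {b}  C: {b}
pass 2:
  B via B→S b S: +{a,c}
  S: {a,c}  A: {a}  B: {a,b,c}  C: {b}
pass 3: — fixpoint
  S: {a,c}  A: {a}  B: {a,b,c}  C: {b}

FIRST(B) = ["a", "b", "c"]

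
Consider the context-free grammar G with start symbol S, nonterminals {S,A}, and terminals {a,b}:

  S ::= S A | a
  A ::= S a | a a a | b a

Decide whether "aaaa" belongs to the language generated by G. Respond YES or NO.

Convert to CNF:
  S -> S A | a
  A -> S T0 | T0 X2 | T1 T0
  T0 -> a
  T1 -> b
  X2 -> T0 T0

CYK table (by increasing span):
  [0..0]={S,T0}  "a"  orig:{S}
  [1..1]={S,T0}  "a"  orig:{S}
  [2..2]={S,T0}  "a"  orig:{S}
  [3..3]={S,T0}  "a"  orig:{S}
  [0..1]={A,X2}  "aa"  orig:{A}
  [1..2]={A,X2}  "aa"  orig:{A}
  [2..3]={A,X2}  "aa"  orig:{A}
  [0..2]={A,S}  "aaa"
  [1..3]={A,S}  "aaa"
  [0..3]={A,S}  "aaaa"

S ∈ T[0,3] ⇒ YES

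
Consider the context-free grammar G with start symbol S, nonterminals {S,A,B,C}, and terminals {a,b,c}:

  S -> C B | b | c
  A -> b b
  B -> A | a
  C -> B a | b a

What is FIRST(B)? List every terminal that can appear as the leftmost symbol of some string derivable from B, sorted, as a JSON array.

FIRST iteration:
iter 1:
  A via A→b b: +{b}
  B via B→A: +{b}
  B via B→a: +{a}
  C via C→B a: +{a,b}
  S via S→C B: +{a,b}
  S via S→c: +{c}
  FIRST[S]={a,b,c}  FIRST[A]={b}  FIRST[B]={a,b}  FIRST[C]={a,b}
iter 2: — fixpoint
  FIRST[S]={a,b,c}  FIRST[A]={b}  FIRST[B]={a,b}  FIRST[C]={a,b}

FIRST(B) = ["a", "b"]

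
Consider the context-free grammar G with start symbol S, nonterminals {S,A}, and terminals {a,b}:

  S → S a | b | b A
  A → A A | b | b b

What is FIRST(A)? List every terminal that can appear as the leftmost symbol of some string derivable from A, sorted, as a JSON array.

FIRST iteration:
round 1:
  A via A→b: +{b}
  S via S→b: +{b}
  FIRST[S]={b}  FIRST[A]={b}
round 2: — fixpoint
  FIRST[S]={b}  FIRST[A]={b}

FIRST(A) = ["b"]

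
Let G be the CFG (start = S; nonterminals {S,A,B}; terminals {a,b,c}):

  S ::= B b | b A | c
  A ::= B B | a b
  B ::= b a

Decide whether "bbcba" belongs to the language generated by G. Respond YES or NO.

CNF form of G:
  S -> B T1 | T1 A | c
  A -> B B | T0 T1
  B -> T1 T0
  T0 -> a
  T1 -> b

Fill CYK table bottom-up:
  cell(0,0) b: {T1}  orig:{}
  cell(1,1) b: {T1}  orig:{}
  cell(2,2) c: {S}
  cell(3,3) b: {T1}  orig:{}
  cell(4,4) a: {T0}  orig:{}
  cell(0,1) bb: ∅
  cell(1,2) bc: ∅
  cell(2,3) cb: ∅
  cell(3,4) ba: {B}
  cell(0,2) bbc: ∅
  cell(1,3) bcb: ∅
  cell(2,4) cba: ∅
  cell(0,3) bbcb: ∅
  cell(1,4) bcba: ∅
  cell(0,4) bbcba: ∅

S ∉ T[0,4] ⇒ NO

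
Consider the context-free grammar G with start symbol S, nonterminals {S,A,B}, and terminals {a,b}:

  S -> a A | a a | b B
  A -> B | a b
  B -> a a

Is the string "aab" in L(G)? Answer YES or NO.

Convert to CNF:
  S -> T0 A | T0 T0 | T1 B
  A -> T0 T0 | T0 T1
  B -> T0 T0
  T0 -> a
  T1 -> b

CYK fill:
  cell(0,0) a: {T0}  orig:{}
  cell(1,1) a: {T0}  orig:{}
  cell(2,2) b: {T1}  orig:{}
  cell(0,1) aa: {A,B,S}
  cell(1,2) ab: {A}
  cell(0,2) aab: {S}

S ∈ T[0,2] ⇒ YES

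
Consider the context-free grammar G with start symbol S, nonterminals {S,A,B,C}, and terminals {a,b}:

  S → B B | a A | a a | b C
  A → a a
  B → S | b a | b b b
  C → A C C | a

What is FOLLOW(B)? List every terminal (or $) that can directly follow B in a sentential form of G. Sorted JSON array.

FIRST iteration:
pass 1:
  A via A→a a: +{a}
  B via B→b a: +{b}
  C via C→A C C: +{a}
  S via S→B B: +{b}
  S via S→a A: +{a}
  FIRST(S)={a,b}  FIRST(A)={a}  FIRST(B)={b}  FIRST(C)={a}
pass 2:
  B via B→S: +{a}
  FIRST(S)={a,b}  FIRST(A)={a}  FIRST(B)={a,b}  FIRST(C)={a}
pass 3: (no change)
  FIRST(S)={a,b}  FIRST(A)={a}  FIRST(B)={a,b}  FIRST(C)={a}

Compute FOLLOW by fixpoint:
initialize: $ ∈ FOLLOW(S)
iter 1:
  C→A C C: FOLLOW(A) ⊇ FIRST(C) = {a}; new: +{a}
  C→A C C: FOLLOW(C) ⊇ FIRST(C) = {a}; new: +{a}
  S→B B: FOLLOW(B) ⊇ FIRST(B) = {a,b}; new: +{a,b}
  S→B B: FOLLOW(B) ⊇ FOLLOW(S) ⊇ {$}; new: +{$}
  S→a A: FOLLOW(A) ⊇ FOLLOW(S) ⊇ {$}; new: +{$}
  S→b C: FOLLOW(C) ⊇ FOLLOW(S) ⊇ {$}; new: +{$}
  S: {$}  A: {$,a}  B: {$,a,b}  C: {$,a}
iter 2:
  B→S: FOLLOW(S) ⊇ FOLLOW(B) ⊇ {$,a,b}; new: +{a,b}
  S→a A: FOLLOW(A) ⊇ FOLLOW(S) ⊇ {$,a,b}; new: +{b}
  S→b C: FOLLOW(C) ⊇ FOLLOW(S) ⊇ {$,a,b}; new: +{b}
  S: {$,a,b}  A: {$,a,b}  B: {$,a,b}  C: {$,a,b}
iter 3: (stable)
  S: {$,a,b}  A: {$,a,b}  B: {$,a,b}  C: {$,a,b}

FOLLOW(B) = ["$", "a", "b"]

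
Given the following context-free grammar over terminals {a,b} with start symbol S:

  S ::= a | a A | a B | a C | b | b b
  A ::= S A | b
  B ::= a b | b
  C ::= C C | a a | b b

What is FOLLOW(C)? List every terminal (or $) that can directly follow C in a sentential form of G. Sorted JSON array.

Compute FIRST by fixpoint:
[1]
  A via A→b: +{b}
  B via B→a b: +{a}
  B via B→b: +{b}
  C via C→a a: +{a}
  C via C→b b: +{b}
  S via S→a: +{a}
  S via S→b: +{b}
  S: {a,b}  A: {b}  B: {a,b}  C: {a,b}
[2]
  A via A→S A: +{a}
  S: {a,b}  A: {a,b}  B: {a,b}  C: {a,b}
[3] (stable)
  S: {a,b}  A: {a,b}  B: {a,b}  C: {a,b}

Compute FOLLOW by fixpoint:
seed FOLLOW(S) with $
pass 1:
  A→S A: FOLLOW(S) ⊇ FIRST(A) = {a,b}; new: +{a,b}
  C→C C: FOLLOW(C) ⊇ FIRST(C) = {a,b}; new: +{a,b}
  S→a A: FOLLOW(A) ⊇ FOLLOW(S) ⊇ {$,a,b}; new: +{$,a,b}
  S→a B: FOLLOW(B) ⊇ FOLLOW(S) ⊇ {$,a,b}; new: +{$,a,b}
  S→a C: FOLLOW(C) ⊇ FOLLOW(S) ⊇ {$,a,b}; new: +{$}
  FOLLOW[S]={$,a,b}  FOLLOW[A]={$,a,b}  FOLLOW[B]={$,a,b}  FOLLOW[C]={$,a,b}
pass 2: (stable)
  FOLLOW[S]={$,a,b}  FOLLOW[A]={$,a,b}  FOLLOW[B]={$,a,b}  FOLLOW[C]={$,a,b}

FOLLOW(C) = ["$", "a", "b"]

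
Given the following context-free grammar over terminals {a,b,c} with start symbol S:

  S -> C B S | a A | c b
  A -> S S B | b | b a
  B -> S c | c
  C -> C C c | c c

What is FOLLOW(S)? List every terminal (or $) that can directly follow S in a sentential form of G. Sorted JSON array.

FIRST sets, iterate to fixpoint:
round 1:
  A via A→b: +{b}
  B via B→c: +{c}
  C via C→c c: +{c}
  S via S→C B S: +{c}
  S via S→a A: +{a}
  FIRST(S)={a,c}  FIRST(A)={b}  FIRST(B)={c}  FIRST(C)={c}
round 2:
  A via A→S S B: +{a,c}
  B via B→S c: +{a}
  FIRST(S)={a,c}  FIRST(A)={a,b,c}  FIRST(B)={a,c}  FIRST(C)={c}
round 3: (stable)
  FIRST(S)={a,c}  FIRST(A)={a,b,c}  FIRST(B)={a,c}  FIRST(C)={c}

Compute FOLLOW by fixpoint:
initialize: $ ∈ FOLLOW(S)
[1]
  A→S S B: FOLLOW(S) ⊇ FIRST(S) = {a,c}; new: +{a,c}
  C→C C c: FOLLOW(C) ⊇ FIRST(C) = {c}; new: +{c}
  S→C B S: FOLLOW(C) ⊇ FIRST(B) = {a,c}; new: +{a}
  S→C B S: FOLLOW(B) ⊇ FIRST(S) = {a,c}; new: +{a,c}
  S→a A: FOLLOW(A) ⊇ FOLLOW(S) ⊇ {$,a,c}; new: +{$,a,c}
  S: {$,a,c}  A: {$,a,c}  B: {a,c}  C: {a,c}
[2]
  A→S S B: FOLLOW(B) ⊇ FOLLOW(A) ⊇ {$,a,c}; new: +{$}
  S: {$,a,c}  A: {$,a,c}  B: {$,a,c}  C: {a,c}
[3] — fixpoint
  S: {$,a,c}  A: {$,a,c}  B: {$,a,c}  C: {a,c}

FOLLOW(S) = ["$", "a", "c"]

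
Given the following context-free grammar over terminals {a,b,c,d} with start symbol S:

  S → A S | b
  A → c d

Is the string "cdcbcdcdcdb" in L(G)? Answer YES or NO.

CNF form of G:
  S -> A S | b
  A -> T0 T1
  T0 -> c
  T1 -> d

Fill CYK table bottom-up:
  [0..0]={T0}  "c"  orig:{}
  [1..1]={T1}  "d"  orig:{}
  [2..2]={T0}  "c"  orig:{}
  [3..3]={S}  "b"
  [4..4]={T0}  "c"  orig:{}
  [5..5]={T1}  "d"  orig:{}
  [6..6]={T0}  "c"  orig:{}
  [7..7]={T1}  "d"  orig:{}
  [8..8]={T0}  "c"  orig:{}
  [9..9]={T1}  "d"  orig:{}
  [10..10]={S}  "b"
  [0..1]={A}  "cd"
  [1..2]=∅  "dc"
  [2..3]=∅  "cb"
  [3..4]=∅  "bc"
  [4..5]={A}  "cd"
  [5..6]=∅  "dc"
  [6..7]={A}  "cd"
  [7..8]=∅  "dc"
  [8..9]={A}  "cd"
  [9..10]=∅  "db"
  [0..2]=∅  "cdc"
  [1..3]=∅  "dcb"
  [2..4]=∅  "cbc"
  [3..5]=∅  "bcd"
  [4..6]=∅  "cdc"
  [5..7]=∅  "dcd"
  [6..8]=∅  "cdc"
  [7..9]=∅  "dcd"
  [8..10]={S}  "cdb"
  [0..3]=∅  "cdcb"
  [1..4]=∅  "dcbc"
  [2..5]=∅  "cbcd"
  [3..6]=∅  "bcdc"
  [4..7]=∅  "cdcd"
  [5..8]=∅  "dcdc"
  [6..9]=∅  "cdcd"
  [7..10]=∅  "dcdb"
  [0..4]=∅  "cdcbc"
  [1..5]=∅  "dcbcd"
  [2..6]=∅  "cbcdc"
  [3..7]=∅  "bcdcd"
  [4..8]=∅  "cdcdc"
  [5..9]=∅  "dcdcd"
  [6..10]={S}  "cdcdb"
  [0..5]=∅  "cdcbcd"
  [1..6]=∅  "dcbcdc"
  [2..7]=∅  "cbcdcd"
  [3..8]=∅  "bcdcdc"
  [4..9]=∅  "cdcdcd"
  [5..10]=∅  "dcdcdb"
  [0..6]=∅  "cdcbcdc"
  [1..7]=∅  "dcbcdcd"
  [2..8]=∅  "cbcdcdc"
  [3..9]=∅  "bcdcdcd"
  [4..10]={S}  "cdcdcdb"
  [0..7]=∅  "cdcbcdcd"
  [1..8]=∅  "dcbcdcdc"
  [2..9]=∅  "cbcdcdcd"
  [3..10]=∅  "bcdcdcdb"
  [0..8]=∅  "cdcbcdcdc"
  [1..9]=∅  "dcbcdcdcd"
  [2..10]=∅  "cbcdcdcdb"
  [0..9]=∅  "cdcbcdcdcd"
  [1..10]=∅  "dcbcdcdcdb"
  [0..10]=∅  "cdcbcdcdcdb"

S ∉ T[0,10] ⇒ NO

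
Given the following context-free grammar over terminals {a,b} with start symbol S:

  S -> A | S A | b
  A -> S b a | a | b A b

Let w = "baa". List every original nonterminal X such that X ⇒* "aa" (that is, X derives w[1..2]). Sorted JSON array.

Convert to CNF:
  S -> S A | S X4 | T0 X5 | a | b
  A -> S X2 | T0 X3 | a
  T0 -> b
  T1 -> a
  X2 -> T0 T1
  X3 -> A T0
  X4 -> T0 T1
  X5 -> A T0

CYK fill — only the sub-triangle for w[1..2]:
  T[1,1] 'a' = {A,S,T1}  orig:{A,S}
  T[2,2] 'a' = {A,S,T1}  orig:{A,S}
  T[1,2] 'aa' = {S}

Original NTs in T[1,2] deriving "aa": ["S"]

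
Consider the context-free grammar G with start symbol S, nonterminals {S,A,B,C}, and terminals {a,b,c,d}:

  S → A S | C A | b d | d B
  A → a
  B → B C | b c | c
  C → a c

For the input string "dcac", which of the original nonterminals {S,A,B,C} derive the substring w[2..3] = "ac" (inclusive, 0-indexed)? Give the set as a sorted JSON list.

CNF form of G:
  S -> A S | C A | T0 T3 | T3 B
  A -> a
  B -> B C | T0 T1 | c
  C -> T2 T1
  T0 -> b
  T1 -> c
  T2 -> a
  T3 -> d

CYK table (by increasing span) (cells [i..j] with 2 ≤ i ≤ j ≤ 3 only):
  [2..2]={A,T2}  "a"  orig:{A}
  [3..3]={B,T1}  "c"  orig:{B}
  [2..3]={C}  "ac"

Original NTs in T[2,3] deriving "ac": ["C"]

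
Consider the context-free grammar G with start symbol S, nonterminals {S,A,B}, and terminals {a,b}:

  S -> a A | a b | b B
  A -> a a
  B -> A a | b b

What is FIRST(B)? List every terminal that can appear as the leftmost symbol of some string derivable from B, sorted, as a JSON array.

Compute FIRST by fixpoint:
pass 1:
  A via A→a a: +{a}
  B via B→A a: +{a}
  B via B→b b: +{b}
  S via S→a A: +{a}
  S via S→b B: +{b}
  FIRST[S]={a,b}  FIRST[A]={a}  FIRST[B]={a,b}
pass 2: done
  FIRST[S]={a,b}  FIRST[A]={a}  FIRST[B]={a,b}

FIRST(B) = ["a", "b"]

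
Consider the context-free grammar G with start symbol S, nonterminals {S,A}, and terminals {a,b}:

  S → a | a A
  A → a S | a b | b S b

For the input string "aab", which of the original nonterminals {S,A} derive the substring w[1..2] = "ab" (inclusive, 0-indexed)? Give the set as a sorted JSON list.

Convert to CNF:
  S -> T0 A | a
  A -> T0 S | T0 T1 | T1 X2
  T0 -> a
  T1 -> b
  X2 -> S T1

CYK table (by increasing span) (cells [i..j] with 1 ≤ i ≤ j ≤ 2 only):
  cell(1,1) a: {S,T0}  orig:{S}
  cell(2,2) b: {T1}  orig:{}
  cell(1,2) ab: {A,X2}  orig:{A}

Original NTs in T[1,2] deriving "ab": ["A"]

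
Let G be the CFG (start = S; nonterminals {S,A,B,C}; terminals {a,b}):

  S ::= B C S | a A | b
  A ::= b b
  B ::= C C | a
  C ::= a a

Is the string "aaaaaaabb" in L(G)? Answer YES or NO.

CNF form of G:
  S -> B X2 | T1 A | b
  A -> T0 T0
  B -> C C | a
  C -> T1 T1
  T0 -> b
  T1 -> a
  X2 -> C S

CYK table (by increasing span):
  T[0,0] 'a' = {B,T1}  orig:{B}
  T[1,1] 'a' = {B,T1}  orig:{B}
  T[2,2] 'a' = {B,T1}  orig:{B}
  T[3,3] 'a' = {B,T1}  orig:{B}
  T[4,4] 'a' = {B,T1}  orig:{B}
  T[5,5] 'a' = {B,T1}  orig:{B}
  T[6,6] 'a' = {B,T1}  orig:{B}
  T[7,7] 'b' = {S,T0}  orig:{S}
  T[8,8] 'b' = {S,T0}  orig:{S}
  T[0,1] 'aa' = {C}
  T[1,2] 'aa' = {C}
  T[2,3] 'aa' = {C}
  T[3,4] 'aa' = {C}
  T[4,5] 'aa' = {C}
  T[5,6] 'aa' = {C}
  T[6,7] 'ab' = ∅
  T[7,8] 'bb' = {A}
  T[0,2] 'aaa' = ∅
  T[1,3] 'aaa' = ∅
  T[2,4] 'aaa' = ∅
  T[3,5] 'aaa' = ∅
  T[4,6] 'aaa' = ∅
  T[5,7] 'aab' = {X2}  orig:{}
  T[6,8] 'abb' = {S}
  T[0,3] 'aaaa' = {B}
  T[1,4] 'aaaa' = {B}
  T[2,5] 'aaaa' = {B}
  T[3,6] 'aaaa' = {B}
  T[4,7] 'aaab' = {S}
  T[5,8] 'aabb' = ∅
  T[0,4] 'aaaaa' = ∅
  T[1,5] 'aaaaa' = ∅
  T[2,6] 'aaaaa' = ∅
  T[3,7] 'aaaab' = ∅
  T[4,8] 'aaabb' = {X2}  orig:{}
  T[0,5] 'aaaaaa' = ∅
  T[1,6] 'aaaaaa' = ∅
  T[2,7] 'aaaaab' = {X2}  orig:{}
  T[3,8] 'aaaabb' = {S}
  T[0,6] 'aaaaaaa' = ∅
  T[1,7] 'aaaaaab' = {S}
  T[2,8] 'aaaaabb' = ∅
  T[0,7] 'aaaaaaab' = ∅
  T[1,8] 'aaaaaabb' = {X2}  orig:{}
  T[0,8] 'aaaaaaabb' = {S}

S ∈ T[0,8] ⇒ YES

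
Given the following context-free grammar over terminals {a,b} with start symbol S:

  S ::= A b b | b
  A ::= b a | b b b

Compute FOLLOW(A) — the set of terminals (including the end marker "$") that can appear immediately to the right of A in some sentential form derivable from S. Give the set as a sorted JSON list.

Compute FIRST by fixpoint:
pass 1:
  A via A→b a: +{b}
  S via S→A b b: +{b}
  S: {b}  A: {b}
pass 2: — fixpoint
  S: {b}  A: {b}

FOLLOW iteration:
FOLLOW(S) := {$}
[1]
  S→A b b: FOLLOW(A) ⊇ FIRST(b) = {b}; new: +{b}
  FOLLOW[S]={$}  FOLLOW[A]={b}
[2] (stable)
  FOLLOW[S]={$}  FOLLOW[A]={b}

FOLLOW(A) = ["b"]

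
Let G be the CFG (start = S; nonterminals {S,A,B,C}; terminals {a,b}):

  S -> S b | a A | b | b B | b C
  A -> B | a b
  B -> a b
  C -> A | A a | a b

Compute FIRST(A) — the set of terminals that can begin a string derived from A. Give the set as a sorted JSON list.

FIRST sets, iterate to fixpoint:
pass 1:
  A via A→a b: +{a}
  B via B→a b: +{a}
  C via C→A: +{a}
  S via S→a A: +{a}
  S via S→b: +{b}
  FIRST[S]={a,b}  FIRST[A]={a}  FIRST[B]={a}  FIRST[C]={a}
pass 2: — fixpoint
  FIRST[S]={a,b}  FIRST[A]={a}  FIRST[B]={a}  FIRST[C]={a}

FIRST(A) = ["a"]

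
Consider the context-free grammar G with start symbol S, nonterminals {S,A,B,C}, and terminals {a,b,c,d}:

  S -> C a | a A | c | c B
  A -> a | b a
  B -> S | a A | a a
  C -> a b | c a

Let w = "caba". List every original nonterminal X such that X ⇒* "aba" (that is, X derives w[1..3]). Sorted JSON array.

CNF form of G:
  S -> C T1 | T1 A | T2 B | c
  A -> T0 T1 | a
  B -> C T1 | T1 A | T1 T1 | T2 B | c
  C -> T1 T0 | T2 T1
  T0 -> b
  T1 -> a
  T2 -> c

CYK table (by increasing span), restricted to cells inside w[1..3]:
  cell(1,1) a: {A,T1}  orig:{A}
  cell(2,2) b: {T0}  orig:{}
  cell(3,3) a: {A,T1}  orig:{A}
  cell(1,2) ab: {C}
  cell(2,3) ba: {A}
  cell(1,3) aba: {B,S}

Original NTs in T[1,3] deriving "aba": ["B", "S"]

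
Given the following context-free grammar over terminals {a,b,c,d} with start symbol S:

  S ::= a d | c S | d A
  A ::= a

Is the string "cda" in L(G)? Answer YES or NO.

Convert to CNF:
  S -> T0 T1 | T1 A | T2 S
  A -> a
  T0 -> a
  T1 -> d
  T2 -> c

CYK fill:
  T[0,0] 'c' = {T2}  orig:{}
  T[1,1] 'd' = {T1}  orig:{}
  T[2,2] 'a' = {A,T0}  orig:{A}
  T[0,1] 'cd' = ∅
  T[1,2] 'da' = {S}
  T[0,2] 'cda' = {S}

S ∈ T[0,2] ⇒ YES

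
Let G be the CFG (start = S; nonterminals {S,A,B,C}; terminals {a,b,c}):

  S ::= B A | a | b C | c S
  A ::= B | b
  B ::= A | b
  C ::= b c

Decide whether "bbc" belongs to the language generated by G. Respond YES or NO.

Convert to CNF:
  S -> B A | T0 C | T1 S | a
  A -> b
  B -> b
  C -> T0 T1
  T0 -> b
  T1 -> c

CYK fill:
  [0..0]={A,B,T0}  "b"  orig:{A,B}
  [1..1]={A,B,T0}  "b"  orig:{A,B}
  [2..2]={T1}  "c"  orig:{}
  [0..1]={S}  "bb"
  [1..2]={C}  "bc"
  [0..2]={S}  "bbc"

S ∈ T[0,2] ⇒ YES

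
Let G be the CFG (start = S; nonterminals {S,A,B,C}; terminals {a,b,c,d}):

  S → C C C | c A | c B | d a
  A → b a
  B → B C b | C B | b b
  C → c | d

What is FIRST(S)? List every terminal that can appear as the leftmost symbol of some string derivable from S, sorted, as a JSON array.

FIRST iteration:
pass 1:
  A via A→b a: +{b}
  B via B→b b: +{b}
  C via C→c: +{c}
  C via C→d: +{d}
  S via S→C C C: +{c,d}
  FIRST(S)={c,d}  FIRST(A)={b}  FIRST(B)={b}  FIRST(C)={c,d}
pass 2:
  B via B→C B: +{c,d}
  FIRST(S)={c,d}  FIRST(A)={b}  FIRST(B)={b,c,d}  FIRST(C)={c,d}
pass 3: (no change)
  FIRST(S)={c,d}  FIRST(A)={b}  FIRST(B)={b,c,d}  FIRST(C)={c,d}

FIRST(S) = ["c", "d"]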